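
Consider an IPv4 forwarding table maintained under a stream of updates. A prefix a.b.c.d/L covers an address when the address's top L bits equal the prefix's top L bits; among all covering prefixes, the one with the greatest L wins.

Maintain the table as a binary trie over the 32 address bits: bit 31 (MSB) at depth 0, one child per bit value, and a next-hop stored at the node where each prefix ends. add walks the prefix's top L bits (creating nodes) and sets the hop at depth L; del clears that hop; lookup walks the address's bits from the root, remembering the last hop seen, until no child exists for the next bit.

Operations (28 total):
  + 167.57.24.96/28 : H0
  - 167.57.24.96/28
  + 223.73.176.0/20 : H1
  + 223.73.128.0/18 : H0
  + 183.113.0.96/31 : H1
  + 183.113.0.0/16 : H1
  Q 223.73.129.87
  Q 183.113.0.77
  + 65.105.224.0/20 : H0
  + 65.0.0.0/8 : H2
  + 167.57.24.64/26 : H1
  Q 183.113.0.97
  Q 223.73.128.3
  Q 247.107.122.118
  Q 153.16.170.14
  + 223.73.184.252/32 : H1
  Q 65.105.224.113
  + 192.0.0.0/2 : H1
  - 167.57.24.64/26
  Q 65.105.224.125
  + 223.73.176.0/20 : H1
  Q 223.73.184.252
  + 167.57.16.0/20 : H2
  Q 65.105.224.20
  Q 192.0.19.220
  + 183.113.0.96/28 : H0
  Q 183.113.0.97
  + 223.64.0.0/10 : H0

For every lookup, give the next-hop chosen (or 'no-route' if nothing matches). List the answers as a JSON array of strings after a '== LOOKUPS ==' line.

Process each operation:
  + 167.57.24.96/28 (H0) depth=28
  - 167.57.24.96/28 clear@28
  + 223.73.176.0/20 (H1) depth=20
  + 223.73.128.0/18 (H0) depth=18
  + 183.113.0.96/31 (H1) depth=31
  + 183.113.0.0/16 (H1) depth=16
  lookup 223.73.129.87: bits 110111110100100110 walk d0:-→d1:-→d2:-→d3:-→d4:-→d5:-→d6:-→d7:-→d8:-→d9:-→d10:-→d11:-→d12:-→d13:-→d14:-→d15:-→d16:-→d17:-→d18:H0 -> H0
  lookup 183.113.0.77: bits 10110111011100010000000001 walk d0:-→d1:-→d2:-→d3:-→d4:-→d5:-→d6:-→d7:-→d8:-→d9:-→d10:-→d11:-→d12:-→d13:-→d14:-→d15:-→d16:H1→d17:-→d18:-→d19:-→d20:-→d21:-→d22:-→d23:-→d24:-→d25:-→d26:- -> H1
  + 65.105.224.0/20 (H0) depth=20
  + 65.0.0.0/8 (H2) depth=8
  + 167.57.24.64/26 (H1) depth=26
  lookup 183.113.0.97: bits 1011011101110001000000000110000 walk d0:-→d1:-→d2:-→d3:-→d4:-→d5:-→d6:-→d7:-→d8:-→d9:-→d10:-→d11:-→d12:-→d13:-→d14:-→d15:-→d16:H1→d17:-→d18:-→d19:-→d20:-→d21:-→d22:-→d23:-→d24:-→d25:-→d26:-→d27:-→d28:-→d29:-→d30:-→d31:H1 -> H1
  lookup 223.73.128.3: bits 110111110100100110 walk d0:-→d1:-→d2:-→d3:-→d4:-→d5:-→d6:-→d7:-→d8:-→d9:-→d10:-→d11:-→d12:-→d13:-→d14:-→d15:-→d16:-→d17:-→d18:H0 -> H0
  lookup 247.107.122.118: bits 11 walk d0:-→d1:-→d2:- -> no-route
  lookup 153.16.170.14: bits 10 walk d0:-→d1:-→d2:- -> no-route
  + 223.73.184.252/32 (H1) depth=32
  lookup 65.105.224.113: bits 01000001011010011110 walk d0:-→d1:-→d2:-→d3:-→d4:-→d5:-→d6:-→d7:-→d8:H2→d9:-→d10:-→d11:-→d12:-→d13:-→d14:-→d15:-→d16:-→d17:-→d18:-→d19:-→d20:H0 -> H0
  + 192.0.0.0/2 (H1) depth=2
  - 167.57.24.64/26 clear@26
  lookup 65.105.224.125: bits 01000001011010011110 walk d0:-→d1:-→d2:-→d3:-→d4:-→d5:-→d6:-→d7:-→d8:H2→d9:-→d10:-→d11:-→d12:-→d13:-→d14:-→d15:-→d16:-→d17:-→d18:-→d19:-→d20:H0 -> H0
  + 223.73.176.0/20 (H1) depth=20
  lookup 223.73.184.252: bits 11011111010010011011100011111100 walk d0:-→d1:-→d2:H1→d3:-→d4:-→d5:-→d6:-→d7:-→d8:-→d9:-→d10:-→d11:-→d12:-→d13:-→d14:-→d15:-→d16:-→d17:-→d18:H0→d19:-→d20:H1→d21:-→d22:-→d23:-→d24:-→d25:-→d26:-→d27:-→d28:-→d29:-→d30:-→d31:-→d32:H1 -> H1
  + 167.57.16.0/20 (H2) depth=20
  lookup 65.105.224.20: bits 01000001011010011110 walk d0:-→d1:-→d2:-→d3:-→d4:-→d5:-→d6:-→d7:-→d8:H2→d9:-→d10:-→d11:-→d12:-→d13:-→d14:-→d15:-→d16:-→d17:-→d18:-→d19:-→d20:H0 -> H0
  lookup 192.0.19.220: bits 110 walk d0:-→d1:-→d2:H1→d3:- -> H1
  + 183.113.0.96/28 (H0) depth=28
  lookup 183.113.0.97: bits 1011011101110001000000000110000 walk d0:-→d1:-→d2:-→d3:-→d4:-→d5:-→d6:-→d7:-→d8:-→d9:-→d10:-→d11:-→d12:-→d13:-→d14:-→d15:-→d16:H1→d17:-→d18:-→d19:-→d20:-→d21:-→d22:-→d23:-→d24:-→d25:-→d26:-→d27:-→d28:H0→d29:-→d30:-→d31:H1 -> H1
  + 223.64.0.0/10 (H0) depth=10

== LOOKUPS ==
["H0","H1","H1","H0","no-route","no-route","H0","H0","H1","H0","H1","H1"]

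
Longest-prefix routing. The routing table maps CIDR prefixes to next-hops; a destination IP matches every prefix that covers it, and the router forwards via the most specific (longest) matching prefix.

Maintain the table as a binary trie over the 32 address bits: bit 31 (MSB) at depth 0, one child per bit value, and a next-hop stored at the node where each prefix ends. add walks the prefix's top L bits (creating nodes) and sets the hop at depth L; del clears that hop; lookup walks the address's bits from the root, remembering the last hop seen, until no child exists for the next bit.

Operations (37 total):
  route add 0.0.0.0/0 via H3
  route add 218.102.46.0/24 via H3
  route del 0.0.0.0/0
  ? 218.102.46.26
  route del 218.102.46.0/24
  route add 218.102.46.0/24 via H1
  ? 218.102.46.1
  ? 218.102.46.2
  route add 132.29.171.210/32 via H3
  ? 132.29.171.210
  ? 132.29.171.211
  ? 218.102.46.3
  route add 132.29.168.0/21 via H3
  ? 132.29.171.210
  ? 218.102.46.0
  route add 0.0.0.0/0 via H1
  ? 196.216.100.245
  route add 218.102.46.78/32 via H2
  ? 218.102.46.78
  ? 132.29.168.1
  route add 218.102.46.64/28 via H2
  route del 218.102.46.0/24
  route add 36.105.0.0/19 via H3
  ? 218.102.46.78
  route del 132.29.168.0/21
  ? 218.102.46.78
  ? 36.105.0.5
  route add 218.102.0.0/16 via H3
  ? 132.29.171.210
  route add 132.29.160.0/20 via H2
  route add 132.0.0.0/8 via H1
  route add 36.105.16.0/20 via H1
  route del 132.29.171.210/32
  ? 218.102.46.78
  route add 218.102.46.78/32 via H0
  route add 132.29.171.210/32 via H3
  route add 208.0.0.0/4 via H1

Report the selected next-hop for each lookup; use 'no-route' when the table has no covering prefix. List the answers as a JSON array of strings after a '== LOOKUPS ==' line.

Apply in order:
  add 0.0.0.0/0 -> H3 at depth 0
  add 218.102.46.0/24 -> H3 at depth 24
  - 0.0.0.0/0 clear@0
  lookup 218.102.46.26: bits 110110100110011000101110 walk d0:-→d1:-→d2:-→d3:-→d4:-→d5:-→d6:-→d7:-→d8:-→d9:-→d10:-→d11:-→d12:-→d13:-→d14:-→d15:-→d16:-→d17:-→d18:-→d19:-→d20:-→d21:-→d22:-→d23:-→d24:H3 -> H3
  - 218.102.46.0/24 clear@24
  add 218.102.46.0/24 -> H1 at depth 24
  lookup 218.102.46.1: bits 110110100110011000101110 walk d0:-→d1:-→d2:-→d3:-→d4:-→d5:-→d6:-→d7:-→d8:-→d9:-→d10:-→d11:-→d12:-→d13:-→d14:-→d15:-→d16:-→d17:-→d18:-→d19:-→d20:-→d21:-→d22:-→d23:-→d24:H1 -> H1
  lookup 218.102.46.2: bits 110110100110011000101110 walk d0:-→d1:-→d2:-→d3:-→d4:-→d5:-→d6:-→d7:-→d8:-→d9:-→d10:-→d11:-→d12:-→d13:-→d14:-→d15:-→d16:-→d17:-→d18:-→d19:-→d20:-→d21:-→d22:-→d23:-→d24:H1 -> H1
  add 132.29.171.210/32 -> H3 at depth 32
  lookup 132.29.171.210: bits 10000100000111011010101111010010 walk d0:-→d1:-→d2:-→d3:-→d4:-→d5:-→d6:-→d7:-→d8:-→d9:-→d10:-→d11:-→d12:-→d13:-→d14:-→d15:-→d16:-→d17:-→d18:-→d19:-→d20:-→d21:-→d22:-→d23:-→d24:-→d25:-→d26:-→d27:-→d28:-→d29:-→d30:-→d31:-→d32:H3 -> H3
  lookup 132.29.171.211: bits 1000010000011101101010111101001 walk d0:-→d1:-→d2:-→d3:-→d4:-→d5:-→d6:-→d7:-→d8:-→d9:-→d10:-→d11:-→d12:-→d13:-→d14:-→d15:-→d16:-→d17:-→d18:-→d19:-→d20:-→d21:-→d22:-→d23:-→d24:-→d25:-→d26:-→d27:-→d28:-→d29:-→d30:-→d31:- -> no-route
  lookup 218.102.46.3: bits 110110100110011000101110 walk d0:-→d1:-→d2:-→d3:-→d4:-→d5:-→d6:-→d7:-→d8:-→d9:-→d10:-→d11:-→d12:-→d13:-→d14:-→d15:-→d16:-→d17:-→d18:-→d19:-→d20:-→d21:-→d22:-→d23:-→d24:H1 -> H1
  add 132.29.168.0/21 -> H3 at depth 21
  lookup 132.29.171.210: bits 10000100000111011010101111010010 walk d0:-→d1:-→d2:-→d3:-→d4:-→d5:-→d6:-→d7:-→d8:-→d9:-→d10:-→d11:-→d12:-→d13:-→d14:-→d15:-→d16:-→d17:-→d18:-→d19:-→d20:-→d21:H3→d22:-→d23:-→d24:-→d25:-→d26:-→d27:-→d28:-→d29:-→d30:-→d31:-→d32:H3 -> H3
  lookup 218.102.46.0: bits 110110100110011000101110 walk d0:-→d1:-→d2:-→d3:-→d4:-→d5:-→d6:-→d7:-→d8:-→d9:-→d10:-→d11:-→d12:-→d13:-→d14:-→d15:-→d16:-→d17:-→d18:-→d19:-→d20:-→d21:-→d22:-→d23:-→d24:H1 -> H1
  add 0.0.0.0/0 -> H1 at depth 0
  lookup 196.216.100.245: bits 110 walk d0:H1→d1:-→d2:-→d3:- -> H1
  add 218.102.46.78/32 -> H2 at depth 32
  lookup 218.102.46.78: bits 11011010011001100010111001001110 walk d0:H1→d1:-→d2:-→d3:-→d4:-→d5:-→d6:-→d7:-→d8:-→d9:-→d10:-→d11:-→d12:-→d13:-→d14:-→d15:-→d16:-→d17:-→d18:-→d19:-→d20:-→d21:-→d22:-→d23:-→d24:H1→d25:-→d26:-→d27:-→d28:-→d29:-→d30:-→d31:-→d32:H2 -> H2
  lookup 132.29.168.1: bits 1000010000011101101010 walk d0:H1→d1:-→d2:-→d3:-→d4:-→d5:-→d6:-→d7:-→d8:-→d9:-→d10:-→d11:-→d12:-→d13:-→d14:-→d15:-→d16:-→d17:-→d18:-→d19:-→d20:-→d21:H3→d22:- -> H3
  add 218.102.46.64/28 -> H2 at depth 28
  - 218.102.46.0/24 clear@24
  add 36.105.0.0/19 -> H3 at depth 19
  lookup 218.102.46.78: bits 11011010011001100010111001001110 walk d0:H1→d1:-→d2:-→d3:-→d4:-→d5:-→d6:-→d7:-→d8:-→d9:-→d10:-→d11:-→d12:-→d13:-→d14:-→d15:-→d16:-→d17:-→d18:-→d19:-→d20:-→d21:-→d22:-→d23:-→d24:-→d25:-→d26:-→d27:-→d28:H2→d29:-→d30:-→d31:-→d32:H2 -> H2
  - 132.29.168.0/21 clear@21
  lookup 218.102.46.78: bits 11011010011001100010111001001110 walk d0:H1→d1:-→d2:-→d3:-→d4:-→d5:-→d6:-→d7:-→d8:-→d9:-→d10:-→d11:-→d12:-→d13:-→d14:-→d15:-→d16:-→d17:-→d18:-→d19:-→d20:-→d21:-→d22:-→d23:-→d24:-→d25:-→d26:-→d27:-→d28:H2→d29:-→d30:-→d31:-→d32:H2 -> H2
  lookup 36.105.0.5: bits 0010010001101001000 walk d0:H1→d1:-→d2:-→d3:-→d4:-→d5:-→d6:-→d7:-→d8:-→d9:-→d10:-→d11:-→d12:-→d13:-→d14:-→d15:-→d16:-→d17:-→d18:-→d19:H3 -> H3
  add 218.102.0.0/16 -> H3 at depth 16
  lookup 132.29.171.210: bits 10000100000111011010101111010010 walk d0:H1→d1:-→d2:-→d3:-→d4:-→d5:-→d6:-→d7:-→d8:-→d9:-→d10:-→d11:-→d12:-→d13:-→d14:-→d15:-→d16:-→d17:-→d18:-→d19:-→d20:-→d21:-→d22:-→d23:-→d24:-→d25:-→d26:-→d27:-→d28:-→d29:-→d30:-→d31:-→d32:H3 -> H3
  add 132.29.160.0/20 -> H2 at depth 20
  add 132.0.0.0/8 -> H1 at depth 8
  add 36.105.16.0/20 -> H1 at depth 20
  - 132.29.171.210/32 clear@32
  lookup 218.102.46.78: bits 11011010011001100010111001001110 walk d0:H1→d1:-→d2:-→d3:-→d4:-→d5:-→d6:-→d7:-→d8:-→d9:-→d10:-→d11:-→d12:-→d13:-→d14:-→d15:-→d16:H3→d17:-→d18:-→d19:-→d20:-→d21:-→d22:-→d23:-→d24:-→d25:-→d26:-→d27:-→d28:H2→d29:-→d30:-→d31:-→d32:H2 -> H2
  add 218.102.46.78/32 -> H0 at depth 32
  add 132.29.171.210/32 -> H3 at depth 32
  add 208.0.0.0/4 -> H1 at depth 4

== LOOKUPS ==
["H3","H1","H1","H3","no-route","H1","H3","H1","H1","H2","H3","H2","H2","H3","H3","H2"]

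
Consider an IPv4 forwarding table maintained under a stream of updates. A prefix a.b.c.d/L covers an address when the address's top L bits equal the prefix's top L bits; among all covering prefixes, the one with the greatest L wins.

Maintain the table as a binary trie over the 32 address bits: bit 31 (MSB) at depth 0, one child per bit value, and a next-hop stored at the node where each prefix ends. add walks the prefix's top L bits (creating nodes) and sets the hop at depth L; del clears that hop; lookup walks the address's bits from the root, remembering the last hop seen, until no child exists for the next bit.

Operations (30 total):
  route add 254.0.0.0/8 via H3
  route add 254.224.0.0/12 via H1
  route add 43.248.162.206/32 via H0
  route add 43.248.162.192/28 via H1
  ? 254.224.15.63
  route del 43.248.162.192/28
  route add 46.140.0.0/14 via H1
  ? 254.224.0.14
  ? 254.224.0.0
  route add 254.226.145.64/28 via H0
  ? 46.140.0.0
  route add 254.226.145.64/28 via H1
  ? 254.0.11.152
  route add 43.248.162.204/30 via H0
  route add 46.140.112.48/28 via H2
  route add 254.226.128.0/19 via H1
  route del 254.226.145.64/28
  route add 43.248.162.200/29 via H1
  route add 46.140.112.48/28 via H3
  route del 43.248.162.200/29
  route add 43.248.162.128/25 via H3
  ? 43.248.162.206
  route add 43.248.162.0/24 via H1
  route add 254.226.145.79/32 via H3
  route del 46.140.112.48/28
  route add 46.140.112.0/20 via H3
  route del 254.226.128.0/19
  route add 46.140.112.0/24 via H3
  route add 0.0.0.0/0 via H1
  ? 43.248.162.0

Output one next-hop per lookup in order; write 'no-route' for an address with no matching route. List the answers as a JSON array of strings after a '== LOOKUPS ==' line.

Process each operation:
  + 254.0.0.0/8 (H3) depth=8
  + 254.224.0.0/12 (H1) depth=12
  + 43.248.162.206/32 (H0) depth=32
  + 43.248.162.192/28 (H1) depth=28
  Q 254.224.15.63: descend 111111101110 ; hops seen [H3,H1] ; pick H1
  del 43.248.162.192/28 (clear depth 28)
  + 46.140.0.0/14 (H1) depth=14
  Q 254.224.0.14: descend 111111101110 ; hops seen [H3,H1] ; pick H1
  Q 254.224.0.0: descend 111111101110 ; hops seen [H3,H1] ; pick H1
  + 254.226.145.64/28 (H0) depth=28
  Q 46.140.0.0: descend 00101110100011 ; hops seen [H1] ; pick H1
  + 254.226.145.64/28 (H1) depth=28
  Q 254.0.11.152: descend 11111110 ; hops seen [H3] ; pick H3
  + 43.248.162.204/30 (H0) depth=30
  + 46.140.112.48/28 (H2) depth=28
  + 254.226.128.0/19 (H1) depth=19
  del 254.226.145.64/28 (clear depth 28)
  + 43.248.162.200/29 (H1) depth=29
  + 46.140.112.48/28 (H3) depth=28
  del 43.248.162.200/29 (clear depth 29)
  + 43.248.162.128/25 (H3) depth=25
  Q 43.248.162.206: descend 00101011111110001010001011001110 ; hops seen [H3,H0,H0] ; pick H0
  + 43.248.162.0/24 (H1) depth=24
  + 254.226.145.79/32 (H3) depth=32
  del 46.140.112.48/28 (clear depth 28)
  + 46.140.112.0/20 (H3) depth=20
  del 254.226.128.0/19 (clear depth 19)
  + 46.140.112.0/24 (H3) depth=24
  + 0.0.0.0/0 (H1) depth=0
  Q 43.248.162.0: descend 001010111111100010100010 ; hops seen [H1,H1] ; pick H1

== LOOKUPS ==
["H1","H1","H1","H1","H3","H0","H1"]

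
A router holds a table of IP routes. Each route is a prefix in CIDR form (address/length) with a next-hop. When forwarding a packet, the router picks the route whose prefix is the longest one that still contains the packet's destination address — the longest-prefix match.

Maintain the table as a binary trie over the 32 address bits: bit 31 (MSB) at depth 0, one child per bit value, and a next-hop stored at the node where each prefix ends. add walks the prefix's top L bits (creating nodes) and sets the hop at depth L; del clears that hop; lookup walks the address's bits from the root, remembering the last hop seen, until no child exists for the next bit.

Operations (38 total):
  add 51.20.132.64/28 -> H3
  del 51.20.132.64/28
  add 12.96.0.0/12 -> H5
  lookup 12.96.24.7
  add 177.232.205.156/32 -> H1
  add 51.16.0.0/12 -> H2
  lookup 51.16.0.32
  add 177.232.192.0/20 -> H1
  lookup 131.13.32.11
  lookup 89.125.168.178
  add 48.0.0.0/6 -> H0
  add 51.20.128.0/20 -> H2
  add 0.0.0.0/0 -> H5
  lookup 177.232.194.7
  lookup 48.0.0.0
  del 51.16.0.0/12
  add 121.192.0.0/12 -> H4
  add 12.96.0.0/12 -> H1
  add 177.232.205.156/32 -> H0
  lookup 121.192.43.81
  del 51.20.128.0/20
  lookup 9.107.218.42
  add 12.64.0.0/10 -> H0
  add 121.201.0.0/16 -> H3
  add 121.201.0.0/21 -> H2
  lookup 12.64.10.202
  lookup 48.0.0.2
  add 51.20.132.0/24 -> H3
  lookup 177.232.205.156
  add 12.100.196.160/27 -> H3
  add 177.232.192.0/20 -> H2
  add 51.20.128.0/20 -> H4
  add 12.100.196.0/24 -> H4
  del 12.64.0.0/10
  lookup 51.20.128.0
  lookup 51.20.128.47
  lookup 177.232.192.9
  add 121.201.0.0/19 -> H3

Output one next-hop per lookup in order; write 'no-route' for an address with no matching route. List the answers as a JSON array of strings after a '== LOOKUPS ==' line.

Trace:
  + 51.20.132.64/28 (H3) depth=28
  - 51.20.132.64/28 clear@28
  + 12.96.0.0/12 (H5) depth=12
  lookup 12.96.24.7: bits 000011000110 walk d0:-→d1:-→d2:-→d3:-→d4:-→d5:-→d6:-→d7:-→d8:-→d9:-→d10:-→d11:-→d12:H5 -> H5
  + 177.232.205.156/32 (H1) depth=32
  + 51.16.0.0/12 (H2) depth=12
  lookup 51.16.0.32: bits 0011001100010 walk d0:-→d1:-→d2:-→d3:-→d4:-→d5:-→d6:-→d7:-→d8:-→d9:-→d10:-→d11:-→d12:H2→d13:- -> H2
  + 177.232.192.0/20 (H1) depth=20
  lookup 131.13.32.11: bits 10 walk d0:-→d1:-→d2:- -> no-route
  lookup 89.125.168.178: bits 0 walk d0:-→d1:- -> no-route
  + 48.0.0.0/6 (H0) depth=6
  + 51.20.128.0/20 (H2) depth=20
  + 0.0.0.0/0 (H5) depth=0
  lookup 177.232.194.7: bits 10110001111010001100 walk d0:H5→d1:-→d2:-→d3:-→d4:-→d5:-→d6:-→d7:-→d8:-→d9:-→d10:-→d11:-→d12:-→d13:-→d14:-→d15:-→d16:-→d17:-→d18:-→d19:-→d20:H1 -> H1
  lookup 48.0.0.0: bits 001100 walk d0:H5→d1:-→d2:-→d3:-→d4:-→d5:-→d6:H0 -> H0
  - 51.16.0.0/12 clear@12
  + 121.192.0.0/12 (H4) depth=12
  + 12.96.0.0/12 (H1) depth=12
  + 177.232.205.156/32 (H0) depth=32
  lookup 121.192.43.81: bits 011110011100 walk d0:H5→d1:-→d2:-→d3:-→d4:-→d5:-→d6:-→d7:-→d8:-→d9:-→d10:-→d11:-→d12:H4 -> H4
  - 51.20.128.0/20 clear@20
  lookup 9.107.218.42: bits 00001 walk d0:H5→d1:-→d2:-→d3:-→d4:-→d5:- -> H5
  + 12.64.0.0/10 (H0) depth=10
  + 121.201.0.0/16 (H3) depth=16
  + 121.201.0.0/21 (H2) depth=21
  lookup 12.64.10.202: bits 0000110001 walk d0:H5→d1:-→d2:-→d3:-→d4:-→d5:-→d6:-→d7:-→d8:-→d9:-→d10:H0 -> H0
  lookup 48.0.0.2: bits 001100 walk d0:H5→d1:-→d2:-→d3:-→d4:-→d5:-→d6:H0 -> H0
  + 51.20.132.0/24 (H3) depth=24
  lookup 177.232.205.156: bits 10110001111010001100110110011100 walk d0:H5→d1:-→d2:-→d3:-→d4:-→d5:-→d6:-→d7:-→d8:-→d9:-→d10:-→d11:-→d12:-→d13:-→d14:-→d15:-→d16:-→d17:-→d18:-→d19:-→d20:H1→d21:-→d22:-→d23:-→d24:-→d25:-→d26:-→d27:-→d28:-→d29:-→d30:-→d31:-→d32:H0 -> H0
  + 12.100.196.160/27 (H3) depth=27
  + 177.232.192.0/20 (H2) depth=20
  + 51.20.128.0/20 (H4) depth=20
  + 12.100.196.0/24 (H4) depth=24
  - 12.64.0.0/10 clear@10
  lookup 51.20.128.0: bits 001100110001010010000 walk d0:H5→d1:-→d2:-→d3:-→d4:-→d5:-→d6:H0→d7:-→d8:-→d9:-→d10:-→d11:-→d12:-→d13:-→d14:-→d15:-→d16:-→d17:-→d18:-→d19:-→d20:H4→d21:- -> H4
  lookup 51.20.128.47: bits 001100110001010010000 walk d0:H5→d1:-→d2:-→d3:-→d4:-→d5:-→d6:H0→d7:-→d8:-→d9:-→d10:-→d11:-→d12:-→d13:-→d14:-→d15:-→d16:-→d17:-→d18:-→d19:-→d20:H4→d21:- -> H4
  lookup 177.232.192.9: bits 10110001111010001100 walk d0:H5→d1:-→d2:-→d3:-→d4:-→d5:-→d6:-→d7:-→d8:-→d9:-→d10:-→d11:-→d12:-→d13:-→d14:-→d15:-→d16:-→d17:-→d18:-→d19:-→d20:H2 -> H2
  + 121.201.0.0/19 (H3) depth=19

== LOOKUPS ==
["H5","H2","no-route","no-route","H1","H0","H4","H5","H0","H0","H0","H4","H4","H2"]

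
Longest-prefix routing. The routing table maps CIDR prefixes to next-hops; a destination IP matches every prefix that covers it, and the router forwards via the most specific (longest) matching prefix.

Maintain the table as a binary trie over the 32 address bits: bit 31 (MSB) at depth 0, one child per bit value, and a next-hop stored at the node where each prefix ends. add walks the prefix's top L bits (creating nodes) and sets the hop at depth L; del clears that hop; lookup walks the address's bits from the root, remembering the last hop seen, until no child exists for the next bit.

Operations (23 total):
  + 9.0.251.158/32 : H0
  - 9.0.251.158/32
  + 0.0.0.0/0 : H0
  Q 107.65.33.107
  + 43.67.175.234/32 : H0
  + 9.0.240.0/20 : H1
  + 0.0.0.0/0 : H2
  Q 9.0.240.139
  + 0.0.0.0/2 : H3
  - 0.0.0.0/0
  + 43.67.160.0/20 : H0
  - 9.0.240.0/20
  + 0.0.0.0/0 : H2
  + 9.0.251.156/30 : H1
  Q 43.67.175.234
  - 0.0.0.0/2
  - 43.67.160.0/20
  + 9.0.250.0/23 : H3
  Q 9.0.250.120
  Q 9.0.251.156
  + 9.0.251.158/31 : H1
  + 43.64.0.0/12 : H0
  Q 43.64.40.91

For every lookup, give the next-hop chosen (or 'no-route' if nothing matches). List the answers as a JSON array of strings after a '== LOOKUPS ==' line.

Process each operation:
  add 9.0.251.158/32 -> H0 at depth 32
  - 9.0.251.158/32 clear@32
  add 0.0.0.0/0 -> H0 at depth 0
  Q 107.65.33.107: descend 0 ; hops seen [H0] ; pick H0
  add 43.67.175.234/32 -> H0 at depth 32
  add 9.0.240.0/20 -> H1 at depth 20
  add 0.0.0.0/0 -> H2 at depth 0
  Q 9.0.240.139: descend 00001001000000001111 ; hops seen [H2,H1] ; pick H1
  add 0.0.0.0/2 -> H3 at depth 2
  - 0.0.0.0/0 clear@0
  add 43.67.160.0/20 -> H0 at depth 20
  - 9.0.240.0/20 clear@20
  add 0.0.0.0/0 -> H2 at depth 0
  add 9.0.251.156/30 -> H1 at depth 30
  Q 43.67.175.234: descend 00101011010000111010111111101010 ; hops seen [H2,H3,H0,H0] ; pick H0
  - 0.0.0.0/2 clear@2
  - 43.67.160.0/20 clear@20
  add 9.0.250.0/23 -> H3 at depth 23
  Q 9.0.250.120: descend 00001001000000001111101 ; hops seen [H2,H3] ; pick H3
  Q 9.0.251.156: descend 000010010000000011111011100111 ; hops seen [H2,H3,H1] ; pick H1
  add 9.0.251.158/31 -> H1 at depth 31
  add 43.64.0.0/12 -> H0 at depth 12
  Q 43.64.40.91: descend 00101011010000 ; hops seen [H2,H0] ; pick H0

== LOOKUPS ==
["H0","H1","H0","H3","H1","H0"]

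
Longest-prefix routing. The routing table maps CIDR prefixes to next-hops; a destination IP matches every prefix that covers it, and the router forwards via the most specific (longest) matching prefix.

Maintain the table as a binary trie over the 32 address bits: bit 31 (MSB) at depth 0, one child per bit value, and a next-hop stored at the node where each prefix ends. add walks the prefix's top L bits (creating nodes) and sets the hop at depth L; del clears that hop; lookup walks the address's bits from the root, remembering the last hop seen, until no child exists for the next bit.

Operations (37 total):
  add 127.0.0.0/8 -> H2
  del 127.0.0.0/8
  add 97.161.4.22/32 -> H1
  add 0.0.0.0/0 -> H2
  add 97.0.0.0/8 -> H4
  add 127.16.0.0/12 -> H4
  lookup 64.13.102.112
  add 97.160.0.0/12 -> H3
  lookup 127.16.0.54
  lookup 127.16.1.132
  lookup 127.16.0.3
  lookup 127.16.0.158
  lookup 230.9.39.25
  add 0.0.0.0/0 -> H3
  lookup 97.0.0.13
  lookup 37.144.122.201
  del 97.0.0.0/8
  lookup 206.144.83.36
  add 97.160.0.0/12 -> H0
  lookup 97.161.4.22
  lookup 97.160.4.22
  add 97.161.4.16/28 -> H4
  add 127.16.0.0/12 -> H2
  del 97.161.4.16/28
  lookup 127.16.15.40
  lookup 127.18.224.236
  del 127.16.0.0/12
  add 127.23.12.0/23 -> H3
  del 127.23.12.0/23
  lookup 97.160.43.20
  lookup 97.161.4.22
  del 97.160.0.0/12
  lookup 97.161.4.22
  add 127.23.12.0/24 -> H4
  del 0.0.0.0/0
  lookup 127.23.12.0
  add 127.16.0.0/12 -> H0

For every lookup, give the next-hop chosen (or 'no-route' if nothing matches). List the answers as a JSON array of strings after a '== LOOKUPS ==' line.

Trace:
  add 127.0.0.0/8 -> H2 at depth 8
  - 127.0.0.0/8 clear@8
  add 97.161.4.22/32 -> H1 at depth 32
  add 0.0.0.0/0 -> H2 at depth 0
  add 97.0.0.0/8 -> H4 at depth 8
  add 127.16.0.0/12 -> H4 at depth 12
  ? 64.13.102.112  path d0:H2→d1:-→d2:-  best=H2
  add 97.160.0.0/12 -> H3 at depth 12
  ? 127.16.0.54  path d0:H2→d1:-→d2:-→d3:-→d4:-→d5:-→d6:-→d7:-→d8:-→d9:-→d10:-→d11:-→d12:H4  best=H4
  ? 127.16.1.132  path d0:H2→d1:-→d2:-→d3:-→d4:-→d5:-→d6:-→d7:-→d8:-→d9:-→d10:-→d11:-→d12:H4  best=H4
  ? 127.16.0.3  path d0:H2→d1:-→d2:-→d3:-→d4:-→d5:-→d6:-→d7:-→d8:-→d9:-→d10:-→d11:-→d12:H4  best=H4
  ? 127.16.0.158  path d0:H2→d1:-→d2:-→d3:-→d4:-→d5:-→d6:-→d7:-→d8:-→d9:-→d10:-→d11:-→d12:H4  best=H4
  ? 230.9.39.25  path d0:H2  best=H2
  add 0.0.0.0/0 -> H3 at depth 0
  ? 97.0.0.13  path d0:H3→d1:-→d2:-→d3:-→d4:-→d5:-→d6:-→d7:-→d8:H4  best=H4
  ? 37.144.122.201  path d0:H3→d1:-  best=H3
  - 97.0.0.0/8 clear@8
  ? 206.144.83.36  path d0:H3  best=H3
  add 97.160.0.0/12 -> H0 at depth 12
  ? 97.161.4.22  path d0:H3→d1:-→d2:-→d3:-→d4:-→d5:-→d6:-→d7:-→d8:-→d9:-→d10:-→d11:-→d12:H0→d13:-→d14:-→d15:-→d16:-→d17:-→d18:-→d19:-→d20:-→d21:-→d22:-→d23:-→d24:-→d25:-→d26:-→d27:-→d28:-→d29:-→d30:-→d31:-→d32:H1  best=H1
  ? 97.160.4.22  path d0:H3→d1:-→d2:-→d3:-→d4:-→d5:-→d6:-→d7:-→d8:-→d9:-→d10:-→d11:-→d12:H0→d13:-→d14:-→d15:-  best=H0
  add 97.161.4.16/28 -> H4 at depth 28
  add 127.16.0.0/12 -> H2 at depth 12
  - 97.161.4.16/28 clear@28
  ? 127.16.15.40  path d0:H3→d1:-→d2:-→d3:-→d4:-→d5:-→d6:-→d7:-→d8:-→d9:-→d10:-→d11:-→d12:H2  best=H2
  ? 127.18.224.236  path d0:H3→d1:-→d2:-→d3:-→d4:-→d5:-→d6:-→d7:-→d8:-→d9:-→d10:-→d11:-→d12:H2  best=H2
  - 127.16.0.0/12 clear@12
  add 127.23.12.0/23 -> H3 at depth 23
  - 127.23.12.0/23 clear@23
  ? 97.160.43.20  path d0:H3→d1:-→d2:-→d3:-→d4:-→d5:-→d6:-→d7:-→d8:-→d9:-→d10:-→d11:-→d12:H0→d13:-→d14:-→d15:-  best=H0
  ? 97.161.4.22  path d0:H3→d1:-→d2:-→d3:-→d4:-→d5:-→d6:-→d7:-→d8:-→d9:-→d10:-→d11:-→d12:H0→d13:-→d14:-→d15:-→d16:-→d17:-→d18:-→d19:-→d20:-→d21:-→d22:-→d23:-→d24:-→d25:-→d26:-→d27:-→d28:-→d29:-→d30:-→d31:-→d32:H1  best=H1
  - 97.160.0.0/12 clear@12
  ? 97.161.4.22  path d0:H3→d1:-→d2:-→d3:-→d4:-→d5:-→d6:-→d7:-→d8:-→d9:-→d10:-→d11:-→d12:-→d13:-→d14:-→d15:-→d16:-→d17:-→d18:-→d19:-→d20:-→d21:-→d22:-→d23:-→d24:-→d25:-→d26:-→d27:-→d28:-→d29:-→d30:-→d31:-→d32:H1  best=H1
  add 127.23.12.0/24 -> H4 at depth 24
  - 0.0.0.0/0 clear@0
  ? 127.23.12.0  path d0:-→d1:-→d2:-→d3:-→d4:-→d5:-→d6:-→d7:-→d8:-→d9:-→d10:-→d11:-→d12:-→d13:-→d14:-→d15:-→d16:-→d17:-→d18:-→d19:-→d20:-→d21:-→d22:-→d23:-→d24:H4  best=H4
  add 127.16.0.0/12 -> H0 at depth 12

== LOOKUPS ==
["H2","H4","H4","H4","H4","H2","H4","H3","H3","H1","H0","H2","H2","H0","H1","H1","H4"]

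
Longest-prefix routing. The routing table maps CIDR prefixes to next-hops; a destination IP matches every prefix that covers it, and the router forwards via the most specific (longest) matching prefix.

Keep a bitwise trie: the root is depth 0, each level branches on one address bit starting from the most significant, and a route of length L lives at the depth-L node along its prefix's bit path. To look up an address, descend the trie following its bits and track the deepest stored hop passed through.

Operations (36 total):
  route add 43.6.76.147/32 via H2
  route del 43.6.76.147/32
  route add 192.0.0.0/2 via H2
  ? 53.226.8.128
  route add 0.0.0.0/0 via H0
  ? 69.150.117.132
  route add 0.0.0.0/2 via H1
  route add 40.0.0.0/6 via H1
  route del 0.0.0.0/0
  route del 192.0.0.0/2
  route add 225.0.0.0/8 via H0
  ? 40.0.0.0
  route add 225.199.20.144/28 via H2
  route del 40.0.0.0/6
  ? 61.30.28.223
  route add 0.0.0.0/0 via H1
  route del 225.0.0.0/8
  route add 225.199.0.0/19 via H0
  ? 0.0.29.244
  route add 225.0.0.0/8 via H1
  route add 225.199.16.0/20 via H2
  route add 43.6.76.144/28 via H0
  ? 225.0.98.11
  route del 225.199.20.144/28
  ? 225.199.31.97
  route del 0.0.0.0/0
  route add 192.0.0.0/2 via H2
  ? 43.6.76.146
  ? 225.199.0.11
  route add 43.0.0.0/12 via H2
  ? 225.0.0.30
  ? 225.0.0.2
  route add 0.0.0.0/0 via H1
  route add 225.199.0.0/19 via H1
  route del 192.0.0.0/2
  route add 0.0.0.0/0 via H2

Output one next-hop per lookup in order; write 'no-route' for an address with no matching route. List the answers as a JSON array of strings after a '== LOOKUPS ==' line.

Apply in order:
  + 43.6.76.147/32 (H2) depth=32
  del 43.6.76.147/32 (clear depth 32)
  + 192.0.0.0/2 (H2) depth=2
  lookup 53.226.8.128: bits 001 walk d0:-→d1:-→d2:-→d3:- -> no-route
  + 0.0.0.0/0 (H0) depth=0
  lookup 69.150.117.132: bits 0 walk d0:H0→d1:- -> H0
  + 0.0.0.0/2 (H1) depth=2
  + 40.0.0.0/6 (H1) depth=6
  del 0.0.0.0/0 (clear depth 0)
  del 192.0.0.0/2 (clear depth 2)
  + 225.0.0.0/8 (H0) depth=8
  lookup 40.0.0.0: bits 001010 walk d0:-→d1:-→d2:H1→d3:-→d4:-→d5:-→d6:H1 -> H1
  + 225.199.20.144/28 (H2) depth=28
  del 40.0.0.0/6 (clear depth 6)
  lookup 61.30.28.223: bits 001 walk d0:-→d1:-→d2:H1→d3:- -> H1
  + 0.0.0.0/0 (H1) depth=0
  del 225.0.0.0/8 (clear depth 8)
  + 225.199.0.0/19 (H0) depth=19
  lookup 0.0.29.244: bits 00 walk d0:H1→d1:-→d2:H1 -> H1
  + 225.0.0.0/8 (H1) depth=8
  + 225.199.16.0/20 (H2) depth=20
  + 43.6.76.144/28 (H0) depth=28
  lookup 225.0.98.11: bits 11100001 walk d0:H1→d1:-→d2:-→d3:-→d4:-→d5:-→d6:-→d7:-→d8:H1 -> H1
  del 225.199.20.144/28 (clear depth 28)
  lookup 225.199.31.97: bits 11100001110001110001 walk d0:H1→d1:-→d2:-→d3:-→d4:-→d5:-→d6:-→d7:-→d8:H1→d9:-→d10:-→d11:-→d12:-→d13:-→d14:-→d15:-→d16:-→d17:-→d18:-→d19:H0→d20:H2 -> H2
  del 0.0.0.0/0 (clear depth 0)
  + 192.0.0.0/2 (H2) depth=2
  lookup 43.6.76.146: bits 0010101100000110010011001001001 walk d0:-→d1:-→d2:H1→d3:-→d4:-→d5:-→d6:-→d7:-→d8:-→d9:-→d10:-→d11:-→d12:-→d13:-→d14:-→d15:-→d16:-→d17:-→d18:-→d19:-→d20:-→d21:-→d22:-→d23:-→d24:-→d25:-→d26:-→d27:-→d28:H0→d29:-→d30:-→d31:- -> H0
  lookup 225.199.0.11: bits 1110000111000111000 walk d0:-→d1:-→d2:H2→d3:-→d4:-→d5:-→d6:-→d7:-→d8:H1→d9:-→d10:-→d11:-→d12:-→d13:-→d14:-→d15:-→d16:-→d17:-→d18:-→d19:H0 -> H0
  + 43.0.0.0/12 (H2) depth=12
  lookup 225.0.0.30: bits 11100001 walk d0:-→d1:-→d2:H2→d3:-→d4:-→d5:-→d6:-→d7:-→d8:H1 -> H1
  lookup 225.0.0.2: bits 11100001 walk d0:-→d1:-→d2:H2→d3:-→d4:-→d5:-→d6:-→d7:-→d8:H1 -> H1
  + 0.0.0.0/0 (H1) depth=0
  + 225.199.0.0/19 (H1) depth=19
  del 192.0.0.0/2 (clear depth 2)
  + 0.0.0.0/0 (H2) depth=0

== LOOKUPS ==
["no-route","H0","H1","H1","H1","H1","H2","H0","H0","H1","H1"]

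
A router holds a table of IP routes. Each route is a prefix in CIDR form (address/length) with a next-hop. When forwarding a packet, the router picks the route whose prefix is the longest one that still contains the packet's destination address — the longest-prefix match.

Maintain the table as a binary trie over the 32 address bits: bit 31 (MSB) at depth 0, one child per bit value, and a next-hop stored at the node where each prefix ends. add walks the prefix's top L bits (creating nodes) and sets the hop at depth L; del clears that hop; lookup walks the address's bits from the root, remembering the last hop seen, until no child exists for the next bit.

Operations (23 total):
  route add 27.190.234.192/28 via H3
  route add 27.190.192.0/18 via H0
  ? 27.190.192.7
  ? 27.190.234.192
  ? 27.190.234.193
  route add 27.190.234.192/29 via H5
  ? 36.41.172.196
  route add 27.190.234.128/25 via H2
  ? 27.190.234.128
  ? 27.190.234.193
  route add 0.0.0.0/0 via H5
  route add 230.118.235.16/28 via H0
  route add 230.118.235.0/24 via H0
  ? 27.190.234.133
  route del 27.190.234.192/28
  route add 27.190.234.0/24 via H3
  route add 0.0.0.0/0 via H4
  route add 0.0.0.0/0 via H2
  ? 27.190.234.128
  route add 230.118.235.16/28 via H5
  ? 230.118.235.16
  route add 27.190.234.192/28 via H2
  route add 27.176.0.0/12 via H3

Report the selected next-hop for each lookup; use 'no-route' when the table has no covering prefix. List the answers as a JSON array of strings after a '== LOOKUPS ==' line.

Process each operation:
  + 27.190.234.192/28 (H3) depth=28
  + 27.190.192.0/18 (H0) depth=18
  ? 27.190.192.7  path d0:-→d1:-→d2:-→d3:-→d4:-→d5:-→d6:-→d7:-→d8:-→d9:-→d10:-→d11:-→d12:-→d13:-→d14:-→d15:-→d16:-→d17:-→d18:H0  best=H0
  ? 27.190.234.192  path d0:-→d1:-→d2:-→d3:-→d4:-→d5:-→d6:-→d7:-→d8:-→d9:-→d10:-→d11:-→d12:-→d13:-→d14:-→d15:-→d16:-→d17:-→d18:H0→d19:-→d20:-→d21:-→d22:-→d23:-→d24:-→d25:-→d26:-→d27:-→d28:H3  best=H3
  ? 27.190.234.193  path d0:-→d1:-→d2:-→d3:-→d4:-→d5:-→d6:-→d7:-→d8:-→d9:-→d10:-→d11:-→d12:-→d13:-→d14:-→d15:-→d16:-→d17:-→d18:H0→d19:-→d20:-→d21:-→d22:-→d23:-→d24:-→d25:-→d26:-→d27:-→d28:H3  best=H3
  + 27.190.234.192/29 (H5) depth=29
  ? 36.41.172.196  path d0:-→d1:-→d2:-  best=no-route
  + 27.190.234.128/25 (H2) depth=25
  ? 27.190.234.128  path d0:-→d1:-→d2:-→d3:-→d4:-→d5:-→d6:-→d7:-→d8:-→d9:-→d10:-→d11:-→d12:-→d13:-→d14:-→d15:-→d16:-→d17:-→d18:H0→d19:-→d20:-→d21:-→d22:-→d23:-→d24:-→d25:H2  best=H2
  ? 27.190.234.193  path d0:-→d1:-→d2:-→d3:-→d4:-→d5:-→d6:-→d7:-→d8:-→d9:-→d10:-→d11:-→d12:-→d13:-→d14:-→d15:-→d16:-→d17:-→d18:H0→d19:-→d20:-→d21:-→d22:-→d23:-→d24:-→d25:H2→d26:-→d27:-→d28:H3→d29:H5  best=H5
  + 0.0.0.0/0 (H5) depth=0
  + 230.118.235.16/28 (H0) depth=28
  + 230.118.235.0/24 (H0) depth=24
  ? 27.190.234.133  path d0:H5→d1:-→d2:-→d3:-→d4:-→d5:-→d6:-→d7:-→d8:-→d9:-→d10:-→d11:-→d12:-→d13:-→d14:-→d15:-→d16:-→d17:-→d18:H0→d19:-→d20:-→d21:-→d22:-→d23:-→d24:-→d25:H2  best=H2
  - 27.190.234.192/28 clear@28
  + 27.190.234.0/24 (H3) depth=24
  + 0.0.0.0/0 (H4) depth=0
  + 0.0.0.0/0 (H2) depth=0
  ? 27.190.234.128  path d0:H2→d1:-→d2:-→d3:-→d4:-→d5:-→d6:-→d7:-→d8:-→d9:-→d10:-→d11:-→d12:-→d13:-→d14:-→d15:-→d16:-→d17:-→d18:H0→d19:-→d20:-→d21:-→d22:-→d23:-→d24:H3→d25:H2  best=H2
  + 230.118.235.16/28 (H5) depth=28
  ? 230.118.235.16  path d0:H2→d1:-→d2:-→d3:-→d4:-→d5:-→d6:-→d7:-→d8:-→d9:-→d10:-→d11:-→d12:-→d13:-→d14:-→d15:-→d16:-→d17:-→d18:-→d19:-→d20:-→d21:-→d22:-→d23:-→d24:H0→d25:-→d26:-→d27:-→d28:H5  best=H5
  + 27.190.234.192/28 (H2) depth=28
  + 27.176.0.0/12 (H3) depth=12

== LOOKUPS ==
["H0","H3","H3","no-route","H2","H5","H2","H2","H5"]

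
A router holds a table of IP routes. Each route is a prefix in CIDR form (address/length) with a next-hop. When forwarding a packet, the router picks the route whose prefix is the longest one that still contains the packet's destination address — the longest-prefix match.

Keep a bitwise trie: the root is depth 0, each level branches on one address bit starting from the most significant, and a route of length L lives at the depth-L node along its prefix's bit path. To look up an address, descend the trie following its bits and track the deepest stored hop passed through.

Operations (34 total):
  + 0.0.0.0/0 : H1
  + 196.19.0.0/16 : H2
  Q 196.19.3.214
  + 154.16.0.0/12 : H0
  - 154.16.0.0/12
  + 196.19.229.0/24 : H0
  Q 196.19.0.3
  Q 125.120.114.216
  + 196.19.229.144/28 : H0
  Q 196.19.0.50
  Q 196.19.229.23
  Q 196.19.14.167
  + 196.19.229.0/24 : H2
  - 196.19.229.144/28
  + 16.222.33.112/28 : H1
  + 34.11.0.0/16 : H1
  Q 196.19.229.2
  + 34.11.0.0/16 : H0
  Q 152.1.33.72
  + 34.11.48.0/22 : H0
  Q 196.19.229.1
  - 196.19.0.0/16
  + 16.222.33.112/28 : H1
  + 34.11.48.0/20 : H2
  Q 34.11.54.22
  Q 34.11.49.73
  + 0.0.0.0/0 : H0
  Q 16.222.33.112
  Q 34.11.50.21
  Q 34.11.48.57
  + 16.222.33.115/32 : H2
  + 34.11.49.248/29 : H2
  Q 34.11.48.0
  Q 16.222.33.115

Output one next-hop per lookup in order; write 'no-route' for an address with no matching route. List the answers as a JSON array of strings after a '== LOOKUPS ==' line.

Process each operation:
  + 0.0.0.0/0 (H1) depth=0
  + 196.19.0.0/16 (H2) depth=16
  Q 196.19.3.214: descend 1100010000010011 ; hops seen [H1,H2] ; pick H2
  + 154.16.0.0/12 (H0) depth=12
  - 154.16.0.0/12 clear@12
  + 196.19.229.0/24 (H0) depth=24
  Q 196.19.0.3: descend 1100010000010011 ; hops seen [H1,H2] ; pick H2
  Q 125.120.114.216: descend ε ; hops seen [H1] ; pick H1
  + 196.19.229.144/28 (H0) depth=28
  Q 196.19.0.50: descend 1100010000010011 ; hops seen [H1,H2] ; pick H2
  Q 196.19.229.23: descend 110001000001001111100101 ; hops seen [H1,H2,H0] ; pick H0
  Q 196.19.14.167: descend 1100010000010011 ; hops seen [H1,H2] ; pick H2
  + 196.19.229.0/24 (H2) depth=24
  - 196.19.229.144/28 clear@28
  + 16.222.33.112/28 (H1) depth=28
  + 34.11.0.0/16 (H1) depth=16
  Q 196.19.229.2: descend 110001000001001111100101 ; hops seen [H1,H2,H2] ; pick H2
  + 34.11.0.0/16 (H0) depth=16
  Q 152.1.33.72: descend 100110 ; hops seen [H1] ; pick H1
  + 34.11.48.0/22 (H0) depth=22
  Q 196.19.229.1: descend 110001000001001111100101 ; hops seen [H1,H2,H2] ; pick H2
  - 196.19.0.0/16 clear@16
  + 16.222.33.112/28 (H1) depth=28
  + 34.11.48.0/20 (H2) depth=20
  Q 34.11.54.22: descend 001000100000101100110 ; hops seen [H1,H0,H2] ; pick H2
  Q 34.11.49.73: descend 0010001000001011001100 ; hops seen [H1,H0,H2,H0] ; pick H0
  + 0.0.0.0/0 (H0) depth=0
  Q 16.222.33.112: descend 0001000011011110001000010111 ; hops seen [H0,H1] ; pick H1
  Q 34.11.50.21: descend 0010001000001011001100 ; hops seen [H0,H0,H2,H0] ; pick H0
  Q 34.11.48.57: descend 0010001000001011001100 ; hops seen [H0,H0,H2,H0] ; pick H0
  + 16.222.33.115/32 (H2) depth=32
  + 34.11.49.248/29 (H2) depth=29
  Q 34.11.48.0: descend 00100010000010110011000 ; hops seen [H0,H0,H2,H0] ; pick H0
  Q 16.222.33.115: descend 00010000110111100010000101110011 ; hops seen [H0,H1,H2] ; pick H2

== LOOKUPS ==
["H2","H2","H1","H2","H0","H2","H2","H1","H2","H2","H0","H1","H0","H0","H0","H2"]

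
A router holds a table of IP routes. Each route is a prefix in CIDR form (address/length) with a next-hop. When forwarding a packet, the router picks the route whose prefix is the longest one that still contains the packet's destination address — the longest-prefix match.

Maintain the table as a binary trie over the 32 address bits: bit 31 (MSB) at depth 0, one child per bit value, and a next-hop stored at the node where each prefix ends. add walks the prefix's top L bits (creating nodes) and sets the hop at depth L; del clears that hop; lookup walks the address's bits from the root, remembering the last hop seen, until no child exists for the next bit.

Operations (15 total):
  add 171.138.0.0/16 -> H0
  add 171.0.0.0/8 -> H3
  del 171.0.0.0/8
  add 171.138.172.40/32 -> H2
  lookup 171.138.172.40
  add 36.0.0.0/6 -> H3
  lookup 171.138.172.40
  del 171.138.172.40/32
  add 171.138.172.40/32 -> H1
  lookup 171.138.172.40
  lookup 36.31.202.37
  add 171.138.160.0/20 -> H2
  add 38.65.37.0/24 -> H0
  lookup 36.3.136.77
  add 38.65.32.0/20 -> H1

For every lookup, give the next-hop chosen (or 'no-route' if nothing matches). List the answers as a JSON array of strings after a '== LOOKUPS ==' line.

Apply in order:
  + 171.138.0.0/16 (H0) depth=16
  + 171.0.0.0/8 (H3) depth=8
  - 171.0.0.0/8 clear@8
  + 171.138.172.40/32 (H2) depth=32
  lookup 171.138.172.40: bits 10101011100010101010110000101000 walk d0:-→d1:-→d2:-→d3:-→d4:-→d5:-→d6:-→d7:-→d8:-→d9:-→d10:-→d11:-→d12:-→d13:-→d14:-→d15:-→d16:H0→d17:-→d18:-→d19:-→d20:-→d21:-→d22:-→d23:-→d24:-→d25:-→d26:-→d27:-→d28:-→d29:-→d30:-→d31:-→d32:H2 -> H2
  + 36.0.0.0/6 (H3) depth=6
  lookup 171.138.172.40: bits 10101011100010101010110000101000 walk d0:-→d1:-→d2:-→d3:-→d4:-→d5:-→d6:-→d7:-→d8:-→d9:-→d10:-→d11:-→d12:-→d13:-→d14:-→d15:-→d16:H0→d17:-→d18:-→d19:-→d20:-→d21:-→d22:-→d23:-→d24:-→d25:-→d26:-→d27:-→d28:-→d29:-→d30:-→d31:-→d32:H2 -> H2
  - 171.138.172.40/32 clear@32
  + 171.138.172.40/32 (H1) depth=32
  lookup 171.138.172.40: bits 10101011100010101010110000101000 walk d0:-→d1:-→d2:-→d3:-→d4:-→d5:-→d6:-→d7:-→d8:-→d9:-→d10:-→d11:-→d12:-→d13:-→d14:-→d15:-→d16:H0→d17:-→d18:-→d19:-→d20:-→d21:-→d22:-→d23:-→d24:-→d25:-→d26:-→d27:-→d28:-→d29:-→d30:-→d31:-→d32:H1 -> H1
  lookup 36.31.202.37: bits 001001 walk d0:-→d1:-→d2:-→d3:-→d4:-→d5:-→d6:H3 -> H3
  + 171.138.160.0/20 (H2) depth=20
  + 38.65.37.0/24 (H0) depth=24
  lookup 36.3.136.77: bits 001001 walk d0:-→d1:-→d2:-→d3:-→d4:-→d5:-→d6:H3 -> H3
  + 38.65.32.0/20 (H1) depth=20

== LOOKUPS ==
["H2","H2","H1","H3","H3"]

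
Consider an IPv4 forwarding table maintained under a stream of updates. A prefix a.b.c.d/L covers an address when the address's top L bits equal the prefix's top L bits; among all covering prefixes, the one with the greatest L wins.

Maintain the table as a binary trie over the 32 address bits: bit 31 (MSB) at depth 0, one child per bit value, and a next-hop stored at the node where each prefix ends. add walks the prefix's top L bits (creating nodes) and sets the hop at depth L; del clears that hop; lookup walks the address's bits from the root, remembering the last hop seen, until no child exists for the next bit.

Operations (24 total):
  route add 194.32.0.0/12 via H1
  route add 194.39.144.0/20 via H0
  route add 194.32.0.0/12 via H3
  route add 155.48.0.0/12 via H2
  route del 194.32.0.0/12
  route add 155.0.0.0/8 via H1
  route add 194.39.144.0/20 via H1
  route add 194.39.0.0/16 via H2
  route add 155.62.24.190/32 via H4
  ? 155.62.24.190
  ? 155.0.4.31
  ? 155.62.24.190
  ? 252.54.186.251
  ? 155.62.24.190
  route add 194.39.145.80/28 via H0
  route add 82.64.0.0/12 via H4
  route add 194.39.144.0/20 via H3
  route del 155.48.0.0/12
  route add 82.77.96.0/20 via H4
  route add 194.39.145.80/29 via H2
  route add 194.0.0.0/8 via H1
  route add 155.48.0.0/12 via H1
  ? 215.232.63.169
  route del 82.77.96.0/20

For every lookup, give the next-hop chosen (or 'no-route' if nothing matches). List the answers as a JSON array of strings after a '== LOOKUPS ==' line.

Trace:
  add 194.32.0.0/12 -> H1 at depth 12
  add 194.39.144.0/20 -> H0 at depth 20
  add 194.32.0.0/12 -> H3 at depth 12
  add 155.48.0.0/12 -> H2 at depth 12
  - 194.32.0.0/12 clear@12
  add 155.0.0.0/8 -> H1 at depth 8
  add 194.39.144.0/20 -> H1 at depth 20
  add 194.39.0.0/16 -> H2 at depth 16
  add 155.62.24.190/32 -> H4 at depth 32
  ? 155.62.24.190  path d0:-→d1:-→d2:-→d3:-→d4:-→d5:-→d6:-→d7:-→d8:H1→d9:-→d10:-→d11:-→d12:H2→d13:-→d14:-→d15:-→d16:-→d17:-→d18:-→d19:-→d20:-→d21:-→d22:-→d23:-→d24:-→d25:-→d26:-→d27:-→d28:-→d29:-→d30:-→d31:-→d32:H4  best=H4
  ? 155.0.4.31  path d0:-→d1:-→d2:-→d3:-→d4:-→d5:-→d6:-→d7:-→d8:H1→d9:-→d10:-  best=H1
  ? 155.62.24.190  path d0:-→d1:-→d2:-→d3:-→d4:-→d5:-→d6:-→d7:-→d8:H1→d9:-→d10:-→d11:-→d12:H2→d13:-→d14:-→d15:-→d16:-→d17:-→d18:-→d19:-→d20:-→d21:-→d22:-→d23:-→d24:-→d25:-→d26:-→d27:-→d28:-→d29:-→d30:-→d31:-→d32:H4  best=H4
  ? 252.54.186.251  path d0:-→d1:-→d2:-  best=no-route
  ? 155.62.24.190  path d0:-→d1:-→d2:-→d3:-→d4:-→d5:-→d6:-→d7:-→d8:H1→d9:-→d10:-→d11:-→d12:H2→d13:-→d14:-→d15:-→d16:-→d17:-→d18:-→d19:-→d20:-→d21:-→d22:-→d23:-→d24:-→d25:-→d26:-→d27:-→d28:-→d29:-→d30:-→d31:-→d32:H4  best=H4
  add 194.39.145.80/28 -> H0 at depth 28
  add 82.64.0.0/12 -> H4 at depth 12
  add 194.39.144.0/20 -> H3 at depth 20
  - 155.48.0.0/12 clear@12
  add 82.77.96.0/20 -> H4 at depth 20
  add 194.39.145.80/29 -> H2 at depth 29
  add 194.0.0.0/8 -> H1 at depth 8
  add 155.48.0.0/12 -> H1 at depth 12
  ? 215.232.63.169  path d0:-→d1:-→d2:-→d3:-  best=no-route
  - 82.77.96.0/20 clear@20

== LOOKUPS ==
["H4","H1","H4","no-route","H4","no-route"]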